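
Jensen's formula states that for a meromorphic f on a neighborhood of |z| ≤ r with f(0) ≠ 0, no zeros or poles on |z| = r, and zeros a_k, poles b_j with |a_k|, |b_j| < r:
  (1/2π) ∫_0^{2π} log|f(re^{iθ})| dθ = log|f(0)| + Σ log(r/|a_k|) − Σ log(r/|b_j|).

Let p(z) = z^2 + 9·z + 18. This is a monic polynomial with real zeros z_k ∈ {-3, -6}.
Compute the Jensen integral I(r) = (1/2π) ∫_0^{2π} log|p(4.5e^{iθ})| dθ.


Zeros: -6, -3; r = 4.5.
Inside |z| < r: -3. Outside (|z| ≥ r): -6.
p(0) = 18, so log|p(0)| = log(18) = 2.8904.
Apply Jensen: I(r) = log|p(0)| + Σ_k log(r/|z_k|), summed over zeros inside |z| < r.
  log(r/|z_k|) for z_k = -3: log(4.5/3) = 0.4055
  Outside zeros (-6) contribute nothing to the Jensen sum.
Sum over inside zeros: 0.4055.
I(r) = log|p(0)| + (inside sum) = 2.8904 + 0.4055 = 3.2958.
Note: since some zeros are outside |z| ≤ r, the simplified n·log(r) form does NOT apply — only the inside zeros contribute.

I(r) ≈ 3.2958.


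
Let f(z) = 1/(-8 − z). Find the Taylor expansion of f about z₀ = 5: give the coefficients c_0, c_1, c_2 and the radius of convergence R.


Let w = z − z₀, so z = z₀ + w.
Then -8 − z = -8 − (z₀ + w) = (-8 − z₀) − w = -13 − w.
f(z) = 1/(-13 − w) = (1/(-13)) · 1/(1 − w/(-13)) = Σ_{n≥0} w^n / (-13)^(n+1).
So c_n = 1/(-13)^(n+1):
  c_0 = 1/(-13)^1 = -1/13.
  c_1 = 1/(-13)^2 = 1/169.
  c_2 = 1/(-13)^3 = -1/2197.
The series is valid for |w/d| < 1, i.e. |z − z₀| < |d|.
Radius of convergence: R = |-8 − z₀| = |-13| = 13 (distance from z₀ to the singularity z = -8).

c_0 = -1/13, c_1 = 1/169, c_2 = -1/2197; R = 13.


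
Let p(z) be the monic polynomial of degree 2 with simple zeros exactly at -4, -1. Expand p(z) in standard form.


The polynomial is p(z) = ∏_{α ∈ S} (z − α), where S = {-4, -1}.
Expanding the product yields: p(z) = z^2 + 5·z + 4.
The resulting polynomial has degree 2 and real coefficients as required.

p(z) = z^2 + 5·z + 4.


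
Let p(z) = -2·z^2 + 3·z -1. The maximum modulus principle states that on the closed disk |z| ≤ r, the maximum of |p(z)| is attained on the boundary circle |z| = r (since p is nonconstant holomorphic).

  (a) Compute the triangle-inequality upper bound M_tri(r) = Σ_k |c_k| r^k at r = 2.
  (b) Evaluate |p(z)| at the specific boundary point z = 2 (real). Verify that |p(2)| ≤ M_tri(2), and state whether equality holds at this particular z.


Coefficients: c_0 = -1, c_1 = 3, c_2 = -2. Radius r = 2.
Part (a). Triangle bound: M_tri(r) = Σ_k |c_k| r^k
  = |-1|·2^0 + |3|·2^1 + |-2|·2^2
  = 1 + 6 + 8 = 15.
This bounds M(r) := max_{|z|=r} |p(z)| from above; equality holds iff all terms c_k z^k can be made to align in phase at a single z on |z|=r.
Part (b). At z = 2 (real, on the circle |z| = r):
  p(2) = (-1)·2^0 + (3)·2^1 + (-2)·2^2 = -3.
  |p(2)| = 3.
Check: |p(2)| = 3 ≤ 15 = M_tri(2). ✓ Equality does not hold at z = 2 (the coefficients have mixed signs, so the terms do not all align in phase there).

M_tri(2) = 15; |p(2)| = 3; equality at z=2: no.


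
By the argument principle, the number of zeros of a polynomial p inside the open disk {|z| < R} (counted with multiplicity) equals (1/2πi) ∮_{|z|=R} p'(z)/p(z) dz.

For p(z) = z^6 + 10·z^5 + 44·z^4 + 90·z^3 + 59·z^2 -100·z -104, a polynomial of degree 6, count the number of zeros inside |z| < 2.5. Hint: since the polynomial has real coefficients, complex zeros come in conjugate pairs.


The zeros of p are: 1, (-2 + 2i), (-2 - 2i), -1, (-3 + 2i), (-3 - 2i).
Their magnitudes are: 1, 2.828, 2.828, 1, 3.606, 3.606.
Zeros with |z| < R = 2.5: 1, -1.
Count = 2.
By the argument principle, (1/2πi) ∮_{|z|=R} p'(z)/p(z) dz equals exactly this count.

Number of zeros inside |z| < 2.5: 2.


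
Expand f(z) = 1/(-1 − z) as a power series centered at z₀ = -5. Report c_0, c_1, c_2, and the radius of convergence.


Let w = z − z₀, so z = z₀ + w.
Then -1 − z = -1 − (z₀ + w) = (-1 − z₀) − w = 4 − w.
f(z) = 1/(4 − w) = (1/(4)) · 1/(1 − w/(4)) = Σ_{n≥0} w^n / (4)^(n+1).
So c_n = 1/(4)^(n+1):
  c_0 = 1/(4)^1 = 1/4.
  c_1 = 1/(4)^2 = 1/16.
  c_2 = 1/(4)^3 = 1/64.
The series is valid for |w/d| < 1, i.e. |z − z₀| < |d|.
Radius of convergence: R = |-1 − z₀| = |4| = 4 (distance from z₀ to the singularity z = -1).

c_0 = 1/4, c_1 = 1/16, c_2 = 1/64; R = 4.


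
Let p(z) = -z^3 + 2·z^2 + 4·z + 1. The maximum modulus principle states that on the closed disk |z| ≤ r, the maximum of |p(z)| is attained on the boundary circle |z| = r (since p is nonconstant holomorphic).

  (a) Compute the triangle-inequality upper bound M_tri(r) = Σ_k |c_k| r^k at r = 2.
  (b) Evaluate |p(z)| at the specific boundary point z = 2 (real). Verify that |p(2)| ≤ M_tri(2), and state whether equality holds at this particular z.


Coefficients: c_0 = 1, c_1 = 4, c_2 = 2, c_3 = -1. Radius r = 2.
Part (a). Triangle bound: M_tri(r) = Σ_k |c_k| r^k
  = |1|·2^0 + |4|·2^1 + |2|·2^2 + |-1|·2^3
  = 1 + 8 + 8 + 8 = 25.
This bounds M(r) := max_{|z|=r} |p(z)| from above; equality holds iff all terms c_k z^k can be made to align in phase at a single z on |z|=r.
Part (b). At z = 2 (real, on the circle |z| = r):
  p(2) = (1)·2^0 + (4)·2^1 + (2)·2^2 + (-1)·2^3 = 9.
  |p(2)| = 9.
Check: |p(2)| = 9 ≤ 25 = M_tri(2). ✓ Equality does not hold at z = 2 (the coefficients have mixed signs, so the terms do not all align in phase there).

M_tri(2) = 25; |p(2)| = 9; equality at z=2: no.


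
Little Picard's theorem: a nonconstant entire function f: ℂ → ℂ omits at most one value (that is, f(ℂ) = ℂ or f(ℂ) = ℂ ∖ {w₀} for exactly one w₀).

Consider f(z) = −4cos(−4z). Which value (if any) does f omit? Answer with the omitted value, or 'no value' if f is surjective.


Little Picard bounds the complement of f(ℂ) to at most one point.
cos is entire and surjective onto ℂ: for every w ∈ ℂ, cos(ζ) = w has a solution ζ ∈ ℂ (e.g., via the complex inverse arccos). With ζ = −4z this gives z = ζ/(-4). Then -4·cos(−4z) takes every value in -4·ℂ = ℂ, and adding 0 is a bijection of ℂ. So f is surjective and omits no value. (Note: only on the real line is cos bounded by [−1, 1].)

Omitted value: no value.


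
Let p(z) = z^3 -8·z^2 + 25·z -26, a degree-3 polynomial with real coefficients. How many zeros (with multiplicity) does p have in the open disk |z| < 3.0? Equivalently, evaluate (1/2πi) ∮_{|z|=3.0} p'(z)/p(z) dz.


The zeros of p are: 2, (3 + 2i), (3 - 2i).
Their magnitudes are: 2, 3.606, 3.606.
Zeros with |z| < R = 3.0: 2.
Count = 1.
By the argument principle, (1/2πi) ∮_{|z|=R} p'(z)/p(z) dz equals exactly this count.

Number of zeros inside |z| < 3.0: 1.


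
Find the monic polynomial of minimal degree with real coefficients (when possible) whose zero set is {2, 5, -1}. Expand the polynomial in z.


The polynomial is p(z) = ∏_{α ∈ S} (z − α), where S = {2, 5, -1}.
Expanding the product yields: p(z) = z^3 -6·z^2 + 3·z + 10.
The resulting polynomial has degree 3 and real coefficients as required.

p(z) = z^3 -6·z^2 + 3·z + 10.


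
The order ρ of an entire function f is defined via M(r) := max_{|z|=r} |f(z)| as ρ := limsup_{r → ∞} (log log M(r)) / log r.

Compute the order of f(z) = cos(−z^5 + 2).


Write cos(w) = (e^{iw} ± e^{−iw})/(2 or 2i), so |cos(w)| ≤ e^{|w|}. With w = −z^5 + 2, |w| ≤ 1r^5 + 2 on |z|=r, giving M(r) ≤ e^{1r^5 + 2} and ρ ≤ 5. For the lower bound, choose z on |z|=r with -1z^5 purely imaginary of modulus 1r^5; then |cos(−z^5 + 2)| grows like e^{1r^5}/2, so ρ ≥ 5. Hence ρ = 5.
Therefore ρ = 5.

Order ρ = 5.


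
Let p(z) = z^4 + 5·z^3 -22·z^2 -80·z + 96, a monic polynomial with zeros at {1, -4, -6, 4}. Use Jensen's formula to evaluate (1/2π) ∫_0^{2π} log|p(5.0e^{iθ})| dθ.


Zeros: -6, -4, 1, 4; r = 5.0.
Inside |z| < r: -4, 1, 4. Outside (|z| ≥ r): -6.
p(0) = 96, so log|p(0)| = log(96) = 4.5643.
Apply Jensen: I(r) = log|p(0)| + Σ_k log(r/|z_k|), summed over zeros inside |z| < r.
  log(r/|z_k|) for z_k = 1: log(5.0/1) = 1.6094
  log(r/|z_k|) for z_k = -4: log(5.0/4) = 0.2231
  log(r/|z_k|) for z_k = 4: log(5.0/4) = 0.2231
  Outside zeros (-6) contribute nothing to the Jensen sum.
Sum over inside zeros: 2.0557.
I(r) = log|p(0)| + (inside sum) = 4.5643 + 2.0557 = 6.6201.
Note: since some zeros are outside |z| ≤ r, the simplified n·log(r) form does NOT apply — only the inside zeros contribute.

I(r) ≈ 6.6201.


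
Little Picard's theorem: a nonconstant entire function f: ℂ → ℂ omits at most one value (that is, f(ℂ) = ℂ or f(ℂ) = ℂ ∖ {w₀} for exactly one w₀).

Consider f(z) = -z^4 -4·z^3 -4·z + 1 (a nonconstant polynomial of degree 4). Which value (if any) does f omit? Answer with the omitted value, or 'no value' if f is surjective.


Little Picard bounds the complement of f(ℂ) to at most one point.
For every w ∈ ℂ, the equation p(z) − w = 0 is a nonconstant polynomial in z and hence has at least one root by the fundamental theorem of algebra. So p is surjective onto ℂ, omitting no value.

Omitted value: no value.


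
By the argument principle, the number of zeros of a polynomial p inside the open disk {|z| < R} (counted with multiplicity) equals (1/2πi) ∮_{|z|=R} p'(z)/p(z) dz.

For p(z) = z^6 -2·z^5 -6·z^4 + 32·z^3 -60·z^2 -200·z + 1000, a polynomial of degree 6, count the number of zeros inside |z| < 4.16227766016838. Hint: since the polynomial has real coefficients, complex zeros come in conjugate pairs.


The zeros of p are: (-3 + 1i), (-3 - 1i), (1 + 3i), (1 - 3i), (3 + 1i), (3 - 1i).
Their magnitudes are: 3.162, 3.162, 3.162, 3.162, 3.162, 3.162.
Zeros with |z| < R = 4.16227766016838: (-3 + 1i), (-3 - 1i), (1 + 3i), (1 - 3i), (3 + 1i), (3 - 1i).
Count = 6.
By the argument principle, (1/2πi) ∮_{|z|=R} p'(z)/p(z) dz equals exactly this count.

Number of zeros inside |z| < 4.16227766016838: 6.


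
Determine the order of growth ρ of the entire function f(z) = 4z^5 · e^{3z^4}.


M(r) = max_{|z|=r} |4|·|z|^5·|e^{3z^4}| = 4·r^5 · e^{3r^4} (the factors attain their maxima compatibly on |z|=r). Then log M(r) = log 4 + 5·log r + 3r^4, dominated by the last term, so log log M(r) ~ 4·log r. The polynomial factor 4z^5 contributes only a log r term and does not affect the order. ρ = 4.
Therefore ρ = 4.

Order ρ = 4.


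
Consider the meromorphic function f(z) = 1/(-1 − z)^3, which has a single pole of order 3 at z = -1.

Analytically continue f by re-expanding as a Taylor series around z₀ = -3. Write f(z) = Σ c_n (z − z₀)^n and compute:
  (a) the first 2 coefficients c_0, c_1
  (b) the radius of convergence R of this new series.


Let w = z − z₀, so z = z₀ + w.
Then -1 − z = -1 − (z₀ + w) = (-1 − z₀) − w = 2 − w.
f(z) = 1/(2 − w)^3 = (1/(2)^3) · (1 − w/(2))^{−3}.
By the binomial series (1−u)^{−3} = Σ_{n≥0} C(n+2, 2) u^n for |u|<1, with u = w/(2):
  c_n = C(n+2, 2) / (2)^(n+3).
  c_0 = 1/(2)^3 = 1/8.
  c_1 = 3/(2)^4 = 3/16.
The series is valid for |w/d| < 1, i.e. |z − z₀| < |d|.
Radius of convergence: R = |-1 − z₀| = |2| = 2 (distance from z₀ to the singularity z = -1).

c_0 = 1/8, c_1 = 3/16; R = 2.


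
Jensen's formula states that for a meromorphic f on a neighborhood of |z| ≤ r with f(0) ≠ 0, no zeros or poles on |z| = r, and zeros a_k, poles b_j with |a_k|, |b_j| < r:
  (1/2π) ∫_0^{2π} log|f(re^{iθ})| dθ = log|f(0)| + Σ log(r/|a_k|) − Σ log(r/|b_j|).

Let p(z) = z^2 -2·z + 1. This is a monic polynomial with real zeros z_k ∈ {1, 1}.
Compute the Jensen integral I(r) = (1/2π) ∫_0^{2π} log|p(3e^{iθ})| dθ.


Zeros: 1, 1; r = 3.
Inside |z| < r: 1, 1. Outside (|z| ≥ r): ∅.
p(0) = 1, so log|p(0)| = log(1) = 0.0000.
Apply Jensen: I(r) = log|p(0)| + Σ_k log(r/|z_k|), summed over zeros inside |z| < r.
  log(r/|z_k|) for z_k = 1: log(3/1) = 1.0986
  log(r/|z_k|) for z_k = 1: log(3/1) = 1.0986
Sum over inside zeros: 2.1972.
I(r) = log|p(0)| + (inside sum) = 0.0000 + 2.1972 = 2.1972.
Closed form (all zeros inside, monic): I(r) = n·log(r) = 2·log(3) = 2.1972. ✓

I(r) ≈ 2.1972.


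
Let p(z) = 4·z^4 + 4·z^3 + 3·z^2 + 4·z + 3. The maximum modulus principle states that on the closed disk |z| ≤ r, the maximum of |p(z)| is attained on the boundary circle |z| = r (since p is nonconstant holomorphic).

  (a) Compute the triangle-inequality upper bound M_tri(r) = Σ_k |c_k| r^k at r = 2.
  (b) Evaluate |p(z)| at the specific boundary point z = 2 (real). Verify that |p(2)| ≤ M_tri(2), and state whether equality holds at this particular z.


Coefficients: c_0 = 3, c_1 = 4, c_2 = 3, c_3 = 4, c_4 = 4. Radius r = 2.
Part (a). Triangle bound: M_tri(r) = Σ_k |c_k| r^k
  = |3|·2^0 + |4|·2^1 + |3|·2^2 + |4|·2^3 + |4|·2^4
  = 3 + 8 + 12 + 32 + 64 = 119.
This bounds M(r) := max_{|z|=r} |p(z)| from above; equality holds iff all terms c_k z^k can be made to align in phase at a single z on |z|=r.
Part (b). At z = 2 (real, on the circle |z| = r):
  p(2) = (3)·2^0 + (4)·2^1 + (3)·2^2 + (4)·2^3 + (4)·2^4 = 119.
  |p(2)| = 119.
Since all nonzero coefficients share the same sign, |p(2)| = 119 = M_tri(2); the triangle bound is attained at z = 2, so in fact M(r) = 119.

M_tri(2) = 119; |p(2)| = 119; equality at z=2: yes.


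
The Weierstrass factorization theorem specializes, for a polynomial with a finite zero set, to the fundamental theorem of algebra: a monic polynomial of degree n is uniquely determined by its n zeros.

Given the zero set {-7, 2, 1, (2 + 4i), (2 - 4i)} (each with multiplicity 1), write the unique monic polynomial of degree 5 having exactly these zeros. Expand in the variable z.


The polynomial is p(z) = ∏_{α ∈ S} (z − α), where S = {-7, 2, 1, (2 + 4i), (2 - 4i)}.
Expanding the product yields: p(z) = z^5 -15·z^3 + 170·z^2 -436·z + 280.
Note conjugate pairs combine to real quadratics: (z − (2+4i))(z − (2−4i)) = z² − 4z + 20.
The resulting polynomial has degree 5 and real coefficients as required.

p(z) = z^5 -15·z^3 + 170·z^2 -436·z + 280.


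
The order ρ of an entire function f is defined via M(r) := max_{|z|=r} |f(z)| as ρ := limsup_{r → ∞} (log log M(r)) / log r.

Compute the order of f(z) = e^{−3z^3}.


|e^{−3z^3}| = e^{Re(-3·z^3) + 0} ≤ e^{3|z|^3 + 0} = e^{3r^3 + 0} on |z| = r, so ρ ≤ 3. Choosing z on |z|=r so that -3·z^3 is real positive (always possible by picking arg z appropriately) gives |f(z)| = e^{3r^3 + 0}, matching the bound. The additive constant 0 does not affect log log M(r) ~ 3·log r. Hence ρ = 3.
Therefore ρ = 3.

Order ρ = 3.


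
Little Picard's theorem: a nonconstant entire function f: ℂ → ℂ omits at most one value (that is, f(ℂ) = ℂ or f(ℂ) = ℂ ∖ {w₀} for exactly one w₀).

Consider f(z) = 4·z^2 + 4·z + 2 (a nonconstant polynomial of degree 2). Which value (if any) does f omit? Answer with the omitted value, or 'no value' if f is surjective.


Little Picard bounds the complement of f(ℂ) to at most one point.
For every w ∈ ℂ, the equation p(z) − w = 0 is a nonconstant polynomial in z and hence has at least one root by the fundamental theorem of algebra. So p is surjective onto ℂ, omitting no value.

Omitted value: no value.


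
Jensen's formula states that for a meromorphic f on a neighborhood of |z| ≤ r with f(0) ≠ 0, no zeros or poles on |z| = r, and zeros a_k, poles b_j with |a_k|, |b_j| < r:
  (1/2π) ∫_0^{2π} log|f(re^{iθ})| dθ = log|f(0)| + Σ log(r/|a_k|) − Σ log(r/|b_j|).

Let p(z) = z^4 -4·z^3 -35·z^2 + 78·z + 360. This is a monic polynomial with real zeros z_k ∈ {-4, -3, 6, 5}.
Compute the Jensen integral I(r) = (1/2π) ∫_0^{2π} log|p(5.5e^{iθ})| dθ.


Zeros: -4, -3, 5, 6; r = 5.5.
Inside |z| < r: -4, -3, 5. Outside (|z| ≥ r): 6.
p(0) = 360, so log|p(0)| = log(360) = 5.8861.
Apply Jensen: I(r) = log|p(0)| + Σ_k log(r/|z_k|), summed over zeros inside |z| < r.
  log(r/|z_k|) for z_k = -4: log(5.5/4) = 0.3185
  log(r/|z_k|) for z_k = -3: log(5.5/3) = 0.6061
  log(r/|z_k|) for z_k = 5: log(5.5/5) = 0.0953
  Outside zeros (6) contribute nothing to the Jensen sum.
Sum over inside zeros: 1.0199.
I(r) = log|p(0)| + (inside sum) = 5.8861 + 1.0199 = 6.9060.
Note: since some zeros are outside |z| ≤ r, the simplified n·log(r) form does NOT apply — only the inside zeros contribute.

I(r) ≈ 6.9060.


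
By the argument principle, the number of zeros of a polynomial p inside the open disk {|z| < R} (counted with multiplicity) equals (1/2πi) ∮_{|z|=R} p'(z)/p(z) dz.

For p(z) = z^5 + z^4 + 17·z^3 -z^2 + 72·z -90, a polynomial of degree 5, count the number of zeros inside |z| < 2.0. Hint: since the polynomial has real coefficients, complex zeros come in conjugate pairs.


The zeros of p are: 1, (-1 + 3i), (-1 - 3i), (0 + 3i), (0 - 3i).
Their magnitudes are: 1, 3.162, 3.162, 3, 3.
Zeros with |z| < R = 2.0: 1.
Count = 1.
By the argument principle, (1/2πi) ∮_{|z|=R} p'(z)/p(z) dz equals exactly this count.

Number of zeros inside |z| < 2.0: 1.


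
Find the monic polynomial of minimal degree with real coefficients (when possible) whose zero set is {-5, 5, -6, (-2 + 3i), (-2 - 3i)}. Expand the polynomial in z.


The polynomial is p(z) = ∏_{α ∈ S} (z − α), where S = {-5, 5, -6, (-2 + 3i), (-2 - 3i)}.
Expanding the product yields: p(z) = z^5 + 10·z^4 + 12·z^3 -172·z^2 -925·z -1950.
Note conjugate pairs combine to real quadratics: (z − (-2+3i))(z − (-2−3i)) = z² + 4z + 13.
The resulting polynomial has degree 5 and real coefficients as required.

p(z) = z^5 + 10·z^4 + 12·z^3 -172·z^2 -925·z -1950.


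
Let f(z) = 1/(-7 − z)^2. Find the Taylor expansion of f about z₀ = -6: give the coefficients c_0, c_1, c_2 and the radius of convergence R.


Let w = z − z₀, so z = z₀ + w.
Then -7 − z = -7 − (z₀ + w) = (-7 − z₀) − w = -1 − w.
f(z) = 1/(-1 − w)^2 = (1/(-1)^2) · (1 − w/(-1))^{−2}.
By the binomial series (1−u)^{−2} = Σ_{n≥0} C(n+1, 1) u^n for |u|<1, with u = w/(-1):
  c_n = C(n+1, 1) / (-1)^(n+2).
  c_0 = 1/(-1)^2 = 1.
  c_1 = 2/(-1)^3 = -2.
  c_2 = 3/(-1)^4 = 3.
The series is valid for |w/d| < 1, i.e. |z − z₀| < |d|.
Radius of convergence: R = |-7 − z₀| = |-1| = 1 (distance from z₀ to the singularity z = -7).

c_0 = 1, c_1 = -2, c_2 = 3; R = 1.


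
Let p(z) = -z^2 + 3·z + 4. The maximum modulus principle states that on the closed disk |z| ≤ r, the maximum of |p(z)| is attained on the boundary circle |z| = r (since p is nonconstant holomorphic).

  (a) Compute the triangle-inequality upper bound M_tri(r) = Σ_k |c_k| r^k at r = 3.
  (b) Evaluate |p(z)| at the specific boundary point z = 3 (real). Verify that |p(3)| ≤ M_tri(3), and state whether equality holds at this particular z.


Coefficients: c_0 = 4, c_1 = 3, c_2 = -1. Radius r = 3.
Part (a). Triangle bound: M_tri(r) = Σ_k |c_k| r^k
  = |4|·3^0 + |3|·3^1 + |-1|·3^2
  = 4 + 9 + 9 = 22.
This bounds M(r) := max_{|z|=r} |p(z)| from above; equality holds iff all terms c_k z^k can be made to align in phase at a single z on |z|=r.
Part (b). At z = 3 (real, on the circle |z| = r):
  p(3) = (4)·3^0 + (3)·3^1 + (-1)·3^2 = 4.
  |p(3)| = 4.
Check: |p(3)| = 4 ≤ 22 = M_tri(3). ✓ Equality does not hold at z = 3 (the coefficients have mixed signs, so the terms do not all align in phase there).

M_tri(3) = 22; |p(3)| = 4; equality at z=3: no.


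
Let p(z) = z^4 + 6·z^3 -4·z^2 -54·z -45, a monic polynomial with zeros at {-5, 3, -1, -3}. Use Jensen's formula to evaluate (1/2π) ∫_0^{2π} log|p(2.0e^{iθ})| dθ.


Zeros: -5, -3, -1, 3; r = 2.0.
Inside |z| < r: -1. Outside (|z| ≥ r): -5, -3, 3.
p(0) = -45, so log|p(0)| = log(45) = 3.8067.
Apply Jensen: I(r) = log|p(0)| + Σ_k log(r/|z_k|), summed over zeros inside |z| < r.
  log(r/|z_k|) for z_k = -1: log(2.0/1) = 0.6931
  Outside zeros (-5, -3, 3) contribute nothing to the Jensen sum.
Sum over inside zeros: 0.6931.
I(r) = log|p(0)| + (inside sum) = 3.8067 + 0.6931 = 4.4998.
Note: since some zeros are outside |z| ≤ r, the simplified n·log(r) form does NOT apply — only the inside zeros contribute.

I(r) ≈ 4.4998.


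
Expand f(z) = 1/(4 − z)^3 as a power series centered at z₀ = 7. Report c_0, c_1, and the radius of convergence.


Let w = z − z₀, so z = z₀ + w.
Then 4 − z = 4 − (z₀ + w) = (4 − z₀) − w = -3 − w.
f(z) = 1/(-3 − w)^3 = (1/(-3)^3) · (1 − w/(-3))^{−3}.
By the binomial series (1−u)^{−3} = Σ_{n≥0} C(n+2, 2) u^n for |u|<1, with u = w/(-3):
  c_n = C(n+2, 2) / (-3)^(n+3).
  c_0 = 1/(-3)^3 = -1/27.
  c_1 = 3/(-3)^4 = 1/27.
The series is valid for |w/d| < 1, i.e. |z − z₀| < |d|.
Radius of convergence: R = |4 − z₀| = |-3| = 3 (distance from z₀ to the singularity z = 4).

c_0 = -1/27, c_1 = 1/27; R = 3.


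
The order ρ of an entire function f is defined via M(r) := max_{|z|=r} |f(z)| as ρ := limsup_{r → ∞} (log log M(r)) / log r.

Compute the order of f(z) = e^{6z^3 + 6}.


|e^{6z^3 + 6}| = e^{Re(6·z^3) + 6} ≤ e^{6|z|^3 + 6} = e^{6r^3 + 6} on |z| = r, so ρ ≤ 3. Choosing z on |z|=r so that 6·z^3 is real positive (always possible by picking arg z appropriately) gives |f(z)| = e^{6r^3 + 6}, matching the bound. The additive constant 6 does not affect log log M(r) ~ 3·log r. Hence ρ = 3.
Therefore ρ = 3.

Order ρ = 3.


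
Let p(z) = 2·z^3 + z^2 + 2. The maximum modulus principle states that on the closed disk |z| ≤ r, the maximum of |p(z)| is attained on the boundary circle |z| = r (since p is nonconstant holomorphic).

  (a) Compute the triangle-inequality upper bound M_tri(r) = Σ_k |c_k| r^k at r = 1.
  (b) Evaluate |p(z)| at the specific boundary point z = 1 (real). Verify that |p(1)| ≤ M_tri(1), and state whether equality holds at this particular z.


Coefficients: c_0 = 2, c_1 = 0, c_2 = 1, c_3 = 2. Radius r = 1.
Part (a). Triangle bound: M_tri(r) = Σ_k |c_k| r^k
  = |2|·1^0 + |0|·1^1 + |1|·1^2 + |2|·1^3
  = 2 + 0 + 1 + 2 = 5.
This bounds M(r) := max_{|z|=r} |p(z)| from above; equality holds iff all terms c_k z^k can be made to align in phase at a single z on |z|=r.
Part (b). At z = 1 (real, on the circle |z| = r):
  p(1) = (2)·1^0 + (0)·1^1 + (1)·1^2 + (2)·1^3 = 5.
  |p(1)| = 5.
Since all nonzero coefficients share the same sign, |p(1)| = 5 = M_tri(1); the triangle bound is attained at z = 1, so in fact M(r) = 5.

M_tri(1) = 5; |p(1)| = 5; equality at z=1: yes.


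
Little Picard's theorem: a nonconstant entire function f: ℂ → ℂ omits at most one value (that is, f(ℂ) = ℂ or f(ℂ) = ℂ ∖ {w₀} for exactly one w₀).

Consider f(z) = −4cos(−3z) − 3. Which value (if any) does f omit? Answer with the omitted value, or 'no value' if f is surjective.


Little Picard bounds the complement of f(ℂ) to at most one point.
cos is entire and surjective onto ℂ: for every w ∈ ℂ, cos(ζ) = w has a solution ζ ∈ ℂ (e.g., via the complex inverse arccos). With ζ = −3z this gives z = ζ/(-3). Then -4·cos(−3z) takes every value in -4·ℂ = ℂ, and adding -3 is a bijection of ℂ. So f is surjective and omits no value. (Note: only on the real line is cos bounded by [−1, 1].)

Omitted value: no value.


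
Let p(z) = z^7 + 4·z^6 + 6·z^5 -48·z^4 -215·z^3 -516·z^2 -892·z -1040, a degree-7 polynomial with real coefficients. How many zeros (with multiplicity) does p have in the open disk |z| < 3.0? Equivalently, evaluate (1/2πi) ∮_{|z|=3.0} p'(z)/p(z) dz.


The zeros of p are: (0 + 2i), (0 - 2i), 4, (-2 + 1i), (-2 - 1i), (-2 + 3i), (-2 - 3i).
Their magnitudes are: 2, 2, 4, 2.236, 2.236, 3.606, 3.606.
Zeros with |z| < R = 3.0: (0 + 2i), (0 - 2i), (-2 + 1i), (-2 - 1i).
Count = 4.
By the argument principle, (1/2πi) ∮_{|z|=R} p'(z)/p(z) dz equals exactly this count.

Number of zeros inside |z| < 3.0: 4.


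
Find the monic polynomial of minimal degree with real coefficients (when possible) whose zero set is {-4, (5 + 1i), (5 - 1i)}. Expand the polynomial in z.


The polynomial is p(z) = ∏_{α ∈ S} (z − α), where S = {-4, (5 + 1i), (5 - 1i)}.
Expanding the product yields: p(z) = z^3 -6·z^2 -14·z + 104.
Note conjugate pairs combine to real quadratics: (z − (5+1i))(z − (5−1i)) = z² − 10z + 26.
The resulting polynomial has degree 3 and real coefficients as required.

p(z) = z^3 -6·z^2 -14·z + 104.


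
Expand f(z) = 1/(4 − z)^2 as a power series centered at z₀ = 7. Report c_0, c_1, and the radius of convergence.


Let w = z − z₀, so z = z₀ + w.
Then 4 − z = 4 − (z₀ + w) = (4 − z₀) − w = -3 − w.
f(z) = 1/(-3 − w)^2 = (1/(-3)^2) · (1 − w/(-3))^{−2}.
By the binomial series (1−u)^{−2} = Σ_{n≥0} C(n+1, 1) u^n for |u|<1, with u = w/(-3):
  c_n = C(n+1, 1) / (-3)^(n+2).
  c_0 = 1/(-3)^2 = 1/9.
  c_1 = 2/(-3)^3 = -2/27.
The series is valid for |w/d| < 1, i.e. |z − z₀| < |d|.
Radius of convergence: R = |4 − z₀| = |-3| = 3 (distance from z₀ to the singularity z = 4).

c_0 = 1/9, c_1 = -2/27; R = 3.


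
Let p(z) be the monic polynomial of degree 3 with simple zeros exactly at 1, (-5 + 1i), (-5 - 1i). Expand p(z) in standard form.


The polynomial is p(z) = ∏_{α ∈ S} (z − α), where S = {1, (-5 + 1i), (-5 - 1i)}.
Expanding the product yields: p(z) = z^3 + 9·z^2 + 16·z -26.
Note conjugate pairs combine to real quadratics: (z − (-5+1i))(z − (-5−1i)) = z² + 10z + 26.
The resulting polynomial has degree 3 and real coefficients as required.

p(z) = z^3 + 9·z^2 + 16·z -26.


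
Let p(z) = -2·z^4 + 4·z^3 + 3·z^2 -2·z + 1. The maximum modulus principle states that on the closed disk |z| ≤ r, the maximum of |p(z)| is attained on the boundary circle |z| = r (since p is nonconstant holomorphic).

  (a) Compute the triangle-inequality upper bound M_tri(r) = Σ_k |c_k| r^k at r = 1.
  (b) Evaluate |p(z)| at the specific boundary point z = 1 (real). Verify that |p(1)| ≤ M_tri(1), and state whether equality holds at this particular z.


Coefficients: c_0 = 1, c_1 = -2, c_2 = 3, c_3 = 4, c_4 = -2. Radius r = 1.
Part (a). Triangle bound: M_tri(r) = Σ_k |c_k| r^k
  = |1|·1^0 + |-2|·1^1 + |3|·1^2 + |4|·1^3 + |-2|·1^4
  = 1 + 2 + 3 + 4 + 2 = 12.
This bounds M(r) := max_{|z|=r} |p(z)| from above; equality holds iff all terms c_k z^k can be made to align in phase at a single z on |z|=r.
Part (b). At z = 1 (real, on the circle |z| = r):
  p(1) = (1)·1^0 + (-2)·1^1 + (3)·1^2 + (4)·1^3 + (-2)·1^4 = 4.
  |p(1)| = 4.
Check: |p(1)| = 4 ≤ 12 = M_tri(1). ✓ Equality does not hold at z = 1 (the coefficients have mixed signs, so the terms do not all align in phase there).

M_tri(1) = 12; |p(1)| = 4; equality at z=1: no.


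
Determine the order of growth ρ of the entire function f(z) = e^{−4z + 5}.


|e^{−4z + 5}| = e^{Re(-4·z) + 5} ≤ e^{4|z|^1 + 5} = e^{4r^1 + 5} on |z| = r, so ρ ≤ 1. Choosing z on |z|=r so that -4·z is real positive (always possible by picking arg z appropriately) gives |f(z)| = e^{4r^1 + 5}, matching the bound. The additive constant 5 does not affect log log M(r) ~ 1·log r. Hence ρ = 1.
Therefore ρ = 1.

Order ρ = 1.


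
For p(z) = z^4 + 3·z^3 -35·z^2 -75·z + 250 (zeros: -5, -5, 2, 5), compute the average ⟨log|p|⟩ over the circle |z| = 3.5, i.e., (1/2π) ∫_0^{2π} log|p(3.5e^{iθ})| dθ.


Zeros: -5, -5, 2, 5; r = 3.5.
Inside |z| < r: 2. Outside (|z| ≥ r): -5, -5, 5.
p(0) = 250, so log|p(0)| = log(250) = 5.5215.
Apply Jensen: I(r) = log|p(0)| + Σ_k log(r/|z_k|), summed over zeros inside |z| < r.
  log(r/|z_k|) for z_k = 2: log(3.5/2) = 0.5596
  Outside zeros (-5, -5, 5) contribute nothing to the Jensen sum.
Sum over inside zeros: 0.5596.
I(r) = log|p(0)| + (inside sum) = 5.5215 + 0.5596 = 6.0811.
Note: since some zeros are outside |z| ≤ r, the simplified n·log(r) form does NOT apply — only the inside zeros contribute.

I(r) ≈ 6.0811.


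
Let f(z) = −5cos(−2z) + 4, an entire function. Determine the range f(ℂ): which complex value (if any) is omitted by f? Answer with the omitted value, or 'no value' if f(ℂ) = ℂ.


Little Picard bounds the complement of f(ℂ) to at most one point.
cos is entire and surjective onto ℂ: for every w ∈ ℂ, cos(ζ) = w has a solution ζ ∈ ℂ (e.g., via the complex inverse arccos). With ζ = −2z this gives z = ζ/(-2). Then -5·cos(−2z) takes every value in -5·ℂ = ℂ, and adding 4 is a bijection of ℂ. So f is surjective and omits no value. (Note: only on the real line is cos bounded by [−1, 1].)

Omitted value: no value.


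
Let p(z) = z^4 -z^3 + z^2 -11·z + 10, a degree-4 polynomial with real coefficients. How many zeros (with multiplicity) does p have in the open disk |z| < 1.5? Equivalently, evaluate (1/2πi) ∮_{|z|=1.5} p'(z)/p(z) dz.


The zeros of p are: 2, (-1 + 2i), (-1 - 2i), 1.
Their magnitudes are: 2, 2.236, 2.236, 1.
Zeros with |z| < R = 1.5: 1.
Count = 1.
By the argument principle, (1/2πi) ∮_{|z|=R} p'(z)/p(z) dz equals exactly this count.

Number of zeros inside |z| < 1.5: 1.


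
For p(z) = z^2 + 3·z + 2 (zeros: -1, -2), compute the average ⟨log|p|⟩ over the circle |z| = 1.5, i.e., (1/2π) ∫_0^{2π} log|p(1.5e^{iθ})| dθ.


Zeros: -2, -1; r = 1.5.
Inside |z| < r: -1. Outside (|z| ≥ r): -2.
p(0) = 2, so log|p(0)| = log(2) = 0.6931.
Apply Jensen: I(r) = log|p(0)| + Σ_k log(r/|z_k|), summed over zeros inside |z| < r.
  log(r/|z_k|) for z_k = -1: log(1.5/1) = 0.4055
  Outside zeros (-2) contribute nothing to the Jensen sum.
Sum over inside zeros: 0.4055.
I(r) = log|p(0)| + (inside sum) = 0.6931 + 0.4055 = 1.0986.
Note: since some zeros are outside |z| ≤ r, the simplified n·log(r) form does NOT apply — only the inside zeros contribute.

I(r) ≈ 1.0986.


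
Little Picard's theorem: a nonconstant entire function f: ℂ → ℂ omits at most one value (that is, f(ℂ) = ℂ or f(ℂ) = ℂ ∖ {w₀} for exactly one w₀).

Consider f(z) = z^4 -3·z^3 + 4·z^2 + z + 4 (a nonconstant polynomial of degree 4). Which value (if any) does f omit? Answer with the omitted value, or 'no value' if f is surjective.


Little Picard bounds the complement of f(ℂ) to at most one point.
For every w ∈ ℂ, the equation p(z) − w = 0 is a nonconstant polynomial in z and hence has at least one root by the fundamental theorem of algebra. So p is surjective onto ℂ, omitting no value.

Omitted value: no value.


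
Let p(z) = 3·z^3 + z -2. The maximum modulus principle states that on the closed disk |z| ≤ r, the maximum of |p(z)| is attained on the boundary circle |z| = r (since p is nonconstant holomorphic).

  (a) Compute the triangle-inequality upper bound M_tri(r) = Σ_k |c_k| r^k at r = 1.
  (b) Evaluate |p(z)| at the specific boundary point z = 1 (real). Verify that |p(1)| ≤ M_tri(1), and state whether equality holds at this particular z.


Coefficients: c_0 = -2, c_1 = 1, c_2 = 0, c_3 = 3. Radius r = 1.
Part (a). Triangle bound: M_tri(r) = Σ_k |c_k| r^k
  = |-2|·1^0 + |1|·1^1 + |0|·1^2 + |3|·1^3
  = 2 + 1 + 0 + 3 = 6.
This bounds M(r) := max_{|z|=r} |p(z)| from above; equality holds iff all terms c_k z^k can be made to align in phase at a single z on |z|=r.
Part (b). At z = 1 (real, on the circle |z| = r):
  p(1) = (-2)·1^0 + (1)·1^1 + (0)·1^2 + (3)·1^3 = 2.
  |p(1)| = 2.
Check: |p(1)| = 2 ≤ 6 = M_tri(1). ✓ Equality does not hold at z = 1 (the coefficients have mixed signs, so the terms do not all align in phase there).

M_tri(1) = 6; |p(1)| = 2; equality at z=1: no.


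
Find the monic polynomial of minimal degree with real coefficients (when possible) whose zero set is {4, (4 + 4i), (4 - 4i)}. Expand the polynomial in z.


The polynomial is p(z) = ∏_{α ∈ S} (z − α), where S = {4, (4 + 4i), (4 - 4i)}.
Expanding the product yields: p(z) = z^3 -12·z^2 + 64·z -128.
Note conjugate pairs combine to real quadratics: (z − (4+4i))(z − (4−4i)) = z² − 8z + 32.
The resulting polynomial has degree 3 and real coefficients as required.

p(z) = z^3 -12·z^2 + 64·z -128.


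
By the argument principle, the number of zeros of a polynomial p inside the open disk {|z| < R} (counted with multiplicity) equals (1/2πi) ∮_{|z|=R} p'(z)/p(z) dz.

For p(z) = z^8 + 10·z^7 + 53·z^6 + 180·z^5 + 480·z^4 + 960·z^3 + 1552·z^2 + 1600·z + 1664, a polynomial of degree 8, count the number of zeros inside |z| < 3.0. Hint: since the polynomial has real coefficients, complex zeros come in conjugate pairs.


The zeros of p are: (-3 + 2i), (-3 - 2i), (-2 + 2i), (-2 - 2i), (0 + 2i), (0 - 2i), (0 + 2i), (0 - 2i).
Their magnitudes are: 3.606, 3.606, 2.828, 2.828, 2, 2, 2, 2.
Zeros with |z| < R = 3.0: (-2 + 2i), (-2 - 2i), (0 + 2i), (0 - 2i), (0 + 2i), (0 - 2i).
Count = 6.
By the argument principle, (1/2πi) ∮_{|z|=R} p'(z)/p(z) dz equals exactly this count.

Number of zeros inside |z| < 3.0: 6.


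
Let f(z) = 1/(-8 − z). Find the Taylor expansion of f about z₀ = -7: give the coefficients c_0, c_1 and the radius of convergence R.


Let w = z − z₀, so z = z₀ + w.
Then -8 − z = -8 − (z₀ + w) = (-8 − z₀) − w = -1 − w.
f(z) = 1/(-1 − w) = (1/(-1)) · 1/(1 − w/(-1)) = Σ_{n≥0} w^n / (-1)^(n+1).
So c_n = 1/(-1)^(n+1):
  c_0 = 1/(-1)^1 = -1.
  c_1 = 1/(-1)^2 = 1.
The series is valid for |w/d| < 1, i.e. |z − z₀| < |d|.
Radius of convergence: R = |-8 − z₀| = |-1| = 1 (distance from z₀ to the singularity z = -8).

c_0 = -1, c_1 = 1; R = 1.


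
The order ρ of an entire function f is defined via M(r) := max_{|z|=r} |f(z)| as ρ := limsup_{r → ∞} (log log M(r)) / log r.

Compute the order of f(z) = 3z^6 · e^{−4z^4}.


M(r) = max_{|z|=r} |3|·|z|^6·|e^{−4z^4}| = 3·r^6 · e^{4r^4} (the factors attain their maxima compatibly on |z|=r). Then log M(r) = log 3 + 6·log r + 4r^4, dominated by the last term, so log log M(r) ~ 4·log r. The polynomial factor 3z^6 contributes only a log r term and does not affect the order. ρ = 4.
Therefore ρ = 4.

Order ρ = 4.


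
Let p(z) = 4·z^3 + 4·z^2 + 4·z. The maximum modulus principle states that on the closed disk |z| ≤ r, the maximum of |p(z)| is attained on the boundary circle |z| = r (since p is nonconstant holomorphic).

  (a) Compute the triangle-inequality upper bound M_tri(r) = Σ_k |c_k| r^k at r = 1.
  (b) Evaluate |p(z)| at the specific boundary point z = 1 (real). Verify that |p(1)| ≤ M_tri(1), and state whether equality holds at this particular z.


Coefficients: c_0 = 0, c_1 = 4, c_2 = 4, c_3 = 4. Radius r = 1.
Part (a). Triangle bound: M_tri(r) = Σ_k |c_k| r^k
  = |0|·1^0 + |4|·1^1 + |4|·1^2 + |4|·1^3
  = 0 + 4 + 4 + 4 = 12.
This bounds M(r) := max_{|z|=r} |p(z)| from above; equality holds iff all terms c_k z^k can be made to align in phase at a single z on |z|=r.
Part (b). At z = 1 (real, on the circle |z| = r):
  p(1) = (0)·1^0 + (4)·1^1 + (4)·1^2 + (4)·1^3 = 12.
  |p(1)| = 12.
Since all nonzero coefficients share the same sign, |p(1)| = 12 = M_tri(1); the triangle bound is attained at z = 1, so in fact M(r) = 12.

M_tri(1) = 12; |p(1)| = 12; equality at z=1: yes.


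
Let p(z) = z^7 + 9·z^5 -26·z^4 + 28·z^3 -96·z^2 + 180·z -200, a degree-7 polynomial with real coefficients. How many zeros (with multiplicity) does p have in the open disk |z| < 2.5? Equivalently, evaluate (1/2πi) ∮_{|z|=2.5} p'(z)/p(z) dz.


The zeros of p are: (-1 + 3i), (-1 - 3i), (1 + 1i), (1 - 1i), (-1 + 2i), (-1 - 2i), 2.
Their magnitudes are: 3.162, 3.162, 1.414, 1.414, 2.236, 2.236, 2.
Zeros with |z| < R = 2.5: (1 + 1i), (1 - 1i), (-1 + 2i), (-1 - 2i), 2.
Count = 5.
By the argument principle, (1/2πi) ∮_{|z|=R} p'(z)/p(z) dz equals exactly this count.

Number of zeros inside |z| < 2.5: 5.


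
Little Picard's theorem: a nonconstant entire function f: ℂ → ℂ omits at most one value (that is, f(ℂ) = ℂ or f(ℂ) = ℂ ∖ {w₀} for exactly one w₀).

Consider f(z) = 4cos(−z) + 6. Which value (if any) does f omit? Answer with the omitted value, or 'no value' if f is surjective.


Little Picard bounds the complement of f(ℂ) to at most one point.
cos is entire and surjective onto ℂ: for every w ∈ ℂ, cos(ζ) = w has a solution ζ ∈ ℂ (e.g., via the complex inverse arccos). With ζ = −z this gives z = ζ/(-1). Then 4·cos(−z) takes every value in 4·ℂ = ℂ, and adding 6 is a bijection of ℂ. So f is surjective and omits no value. (Note: only on the real line is cos bounded by [−1, 1].)

Omitted value: no value.


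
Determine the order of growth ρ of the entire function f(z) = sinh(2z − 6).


sinh(w) is a linear combination of e^{iw} and e^{−iw} (or e^w, e^{−w} in the hyperbolic case), so |sinh(w)| ≤ e^{|w|}. With w = 2z − 6, |w| ≤ 2|z| + 6 = 2r + 6 on |z| = r, giving M(r) ≤ e^{2r + 6}, so ρ ≤ 1. On a suitable ray (z = it for sin/cos; z = t for sinh/cosh, t real → ∞), |sinh(2z − 6)| grows like e^{2|t|}/2, so ρ ≥ 1. Hence ρ = 1.
Therefore ρ = 1.

Order ρ = 1.


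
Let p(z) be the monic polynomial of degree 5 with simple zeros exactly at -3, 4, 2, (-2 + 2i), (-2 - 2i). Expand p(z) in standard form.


The polynomial is p(z) = ∏_{α ∈ S} (z − α), where S = {-3, 4, 2, (-2 + 2i), (-2 - 2i)}.
Expanding the product yields: p(z) = z^5 + z^4 -14·z^3 -40·z^2 + 16·z + 192.
Note conjugate pairs combine to real quadratics: (z − (-2+2i))(z − (-2−2i)) = z² + 4z + 8.
The resulting polynomial has degree 5 and real coefficients as required.

p(z) = z^5 + z^4 -14·z^3 -40·z^2 + 16·z + 192.


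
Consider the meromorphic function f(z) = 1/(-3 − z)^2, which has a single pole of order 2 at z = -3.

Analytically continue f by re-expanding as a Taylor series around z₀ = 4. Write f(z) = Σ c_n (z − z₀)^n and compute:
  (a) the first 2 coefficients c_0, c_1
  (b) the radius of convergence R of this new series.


Let w = z − z₀, so z = z₀ + w.
Then -3 − z = -3 − (z₀ + w) = (-3 − z₀) − w = -7 − w.
f(z) = 1/(-7 − w)^2 = (1/(-7)^2) · (1 − w/(-7))^{−2}.
By the binomial series (1−u)^{−2} = Σ_{n≥0} C(n+1, 1) u^n for |u|<1, with u = w/(-7):
  c_n = C(n+1, 1) / (-7)^(n+2).
  c_0 = 1/(-7)^2 = 1/49.
  c_1 = 2/(-7)^3 = -2/343.
The series is valid for |w/d| < 1, i.e. |z − z₀| < |d|.
Radius of convergence: R = |-3 − z₀| = |-7| = 7 (distance from z₀ to the singularity z = -3).

c_0 = 1/49, c_1 = -2/343; R = 7.


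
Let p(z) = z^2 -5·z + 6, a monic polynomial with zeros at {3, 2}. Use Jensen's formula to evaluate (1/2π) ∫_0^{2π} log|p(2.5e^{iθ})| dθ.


Zeros: 2, 3; r = 2.5.
Inside |z| < r: 2. Outside (|z| ≥ r): 3.
p(0) = 6, so log|p(0)| = log(6) = 1.7918.
Apply Jensen: I(r) = log|p(0)| + Σ_k log(r/|z_k|), summed over zeros inside |z| < r.
  log(r/|z_k|) for z_k = 2: log(2.5/2) = 0.2231
  Outside zeros (3) contribute nothing to the Jensen sum.
Sum over inside zeros: 0.2231.
I(r) = log|p(0)| + (inside sum) = 1.7918 + 0.2231 = 2.0149.
Note: since some zeros are outside |z| ≤ r, the simplified n·log(r) form does NOT apply — only the inside zeros contribute.

I(r) ≈ 2.0149.


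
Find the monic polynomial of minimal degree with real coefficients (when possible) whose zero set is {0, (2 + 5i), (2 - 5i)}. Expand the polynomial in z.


The polynomial is p(z) = ∏_{α ∈ S} (z − α), where S = {0, (2 + 5i), (2 - 5i)}.
Expanding the product yields: p(z) = z^3 -4·z^2 + 29·z.
Note conjugate pairs combine to real quadratics: (z − (2+5i))(z − (2−5i)) = z² − 4z + 29.
The resulting polynomial has degree 3 and real coefficients as required.

p(z) = z^3 -4·z^2 + 29·z.


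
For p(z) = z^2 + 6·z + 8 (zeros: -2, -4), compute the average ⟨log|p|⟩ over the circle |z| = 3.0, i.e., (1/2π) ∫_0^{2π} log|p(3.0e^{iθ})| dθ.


Zeros: -4, -2; r = 3.0.
Inside |z| < r: -2. Outside (|z| ≥ r): -4.
p(0) = 8, so log|p(0)| = log(8) = 2.0794.
Apply Jensen: I(r) = log|p(0)| + Σ_k log(r/|z_k|), summed over zeros inside |z| < r.
  log(r/|z_k|) for z_k = -2: log(3.0/2) = 0.4055
  Outside zeros (-4) contribute nothing to the Jensen sum.
Sum over inside zeros: 0.4055.
I(r) = log|p(0)| + (inside sum) = 2.0794 + 0.4055 = 2.4849.
Note: since some zeros are outside |z| ≤ r, the simplified n·log(r) form does NOT apply — only the inside zeros contribute.

I(r) ≈ 2.4849.


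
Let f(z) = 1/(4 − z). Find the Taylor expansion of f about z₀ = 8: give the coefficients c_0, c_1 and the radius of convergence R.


Let w = z − z₀, so z = z₀ + w.
Then 4 − z = 4 − (z₀ + w) = (4 − z₀) − w = -4 − w.
f(z) = 1/(-4 − w) = (1/(-4)) · 1/(1 − w/(-4)) = Σ_{n≥0} w^n / (-4)^(n+1).
So c_n = 1/(-4)^(n+1):
  c_0 = 1/(-4)^1 = -1/4.
  c_1 = 1/(-4)^2 = 1/16.
The series is valid for |w/d| < 1, i.e. |z − z₀| < |d|.
Radius of convergence: R = |4 − z₀| = |-4| = 4 (distance from z₀ to the singularity z = 4).

c_0 = -1/4, c_1 = 1/16; R = 4.
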